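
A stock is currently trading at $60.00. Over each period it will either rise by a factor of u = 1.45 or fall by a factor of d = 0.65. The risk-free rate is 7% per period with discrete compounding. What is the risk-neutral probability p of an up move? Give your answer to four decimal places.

p = 0.5250

Risk-neutral probability p = (1 + 0.07 − 0.65)/(1.45 − 0.65) = 0.4200/0.8000 = 0.5250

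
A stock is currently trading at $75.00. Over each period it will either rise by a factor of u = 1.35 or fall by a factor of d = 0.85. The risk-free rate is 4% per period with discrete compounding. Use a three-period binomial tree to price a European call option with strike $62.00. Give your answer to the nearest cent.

$23.26

Risk-neutral probability p = (1 + 0.04 − 0.85)/(1.35 − 0.85) = 0.1900/0.5000 = 0.3800
Terminal stock prices: S_uuu = 184.5, S_uud = 116.2, S_udd = 73.15, S_ddd = 46.06
Terminal payoffs (S − K): max(122.5, 0) = 122.5, max(54.18, 0) = 54.18, max(11.15, 0) = 11.15, max(-15.94, 0) = 0
Node uu (S = 136.7): V_uu = 1/1.04·[0.3800·122.5281 + 0.6200·54.1844] = 77.0721
Node ud (S = 86.06): V_ud = 1/1.04·[0.3800·54.1844 + 0.6200·11.1531] = 26.4471
Node dd (S = 54.19): V_dd = 1/1.04·[0.3800·11.1531 + 0.6200·0.0000] = 4.0752
Node u (S = 101.2): V_u = 1/1.04·[0.3800·77.0721 + 0.6200·26.4471] = 43.9275
Node d (S = 63.75): V_d = 1/1.04·[0.3800·26.4471 + 0.6200·4.0752] = 12.0928
Node 0 (S = 75): V_0 = 1/1.04·[0.3800·43.9275 + 0.6200·12.0928] = 23.2596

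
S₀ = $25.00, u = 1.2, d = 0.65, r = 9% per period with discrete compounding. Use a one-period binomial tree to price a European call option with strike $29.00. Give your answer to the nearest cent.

Risk-neutral probability p = (1 + 0.09 − 0.65)/(1.2 − 0.65) = 0.4400/0.5500 = 0.8000
Terminal stock prices: S_u = 30, S_d = 16.25
Terminal payoffs (S − K): max(1, 0) = 1, max(-12.75, 0) = 0
Node 0 (S = 25): V_0 = 1/1.09·[0.8000·1.0000 + 0.2000·0.0000] = 0.7339

$0.73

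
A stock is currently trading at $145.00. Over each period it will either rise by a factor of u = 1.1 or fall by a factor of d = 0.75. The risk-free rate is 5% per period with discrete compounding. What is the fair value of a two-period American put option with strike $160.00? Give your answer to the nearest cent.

Risk-neutral probability p = (1 + 0.05 − 0.75)/(1.1 − 0.75) = 0.3000/0.3500 = 0.8571
Terminal stock prices: S_uu = 175.5, S_ud = 119.6, S_dd = 81.56
Terminal payoffs (K − S): max(-15.45, 0) = 0, max(40.38, 0) = 40.38, max(78.44, 0) = 78.44
Node u (S = 159.5): continuation = 1/1.05·[0.8571·0.0000 + 0.1429·40.3750] = 5.4932; exercise value = 0.5000 ≤ continuation, so V_u = 5.4932
Node d (S = 108.8): continuation = 1/1.05·[0.8571·40.3750 + 0.1429·78.4375] = 43.6310; exercise value = 51.2500 > continuation, so V_d = 51.2500 (exercise)
Node 0 (S = 145): continuation = 1/1.05·[0.8571·5.4932 + 0.1429·51.2500] = 11.4570; exercise value = 15.0000 > continuation, so V_0 = 15.0000 (exercise)

$15.00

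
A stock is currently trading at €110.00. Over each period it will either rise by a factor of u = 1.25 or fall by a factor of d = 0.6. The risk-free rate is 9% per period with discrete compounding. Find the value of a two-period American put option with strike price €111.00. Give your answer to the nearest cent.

Risk-neutral probability p = (1 + 0.09 − 0.6)/(1.25 − 0.6) = 0.4900/0.6500 = 0.7538
Terminal stock prices: S_uu = 171.9, S_ud = 82.5, S_dd = 39.6
Terminal payoffs (K − S): max(-60.88, 0) = 0, max(28.5, 0) = 28.5, max(71.4, 0) = 71.4
Node u (S = 137.5): continuation = 1/1.09·[0.7538·0.0000 + 0.2462·28.5000] = 6.4361; exercise value = 0.0000 ≤ continuation, so V_u = 6.4361
Node d (S = 66): continuation = 1/1.09·[0.7538·28.5000 + 0.2462·71.4000] = 35.8349; exercise value = 45.0000 > continuation, so V_d = 45.0000 (exercise)
Node 0 (S = 110): continuation = 1/1.09·[0.7538·6.4361 + 0.2462·45.0000] = 14.6136; exercise value = 1.0000 ≤ continuation, so V_0 = 14.6136

€14.61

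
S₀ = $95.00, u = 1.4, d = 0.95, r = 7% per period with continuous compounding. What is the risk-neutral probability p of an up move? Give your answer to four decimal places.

p = 0.2722

Risk-neutral probability p = (e^0.07 − 0.95)/(1.4 − 0.95) = 0.1225/0.4500 = 0.2722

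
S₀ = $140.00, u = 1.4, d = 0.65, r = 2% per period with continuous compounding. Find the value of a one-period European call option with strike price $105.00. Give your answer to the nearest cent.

$44.03

Risk-neutral probability p = (e^0.02 − 0.65)/(1.4 − 0.65) = 0.3702/0.7500 = 0.4936
Terminal stock prices: S_u = 196, S_d = 91
Terminal payoffs (S − K): max(91, 0) = 91, max(-14, 0) = 0
Node 0 (S = 140): V_0 = e^(−0.02)·[0.4936·91.0000 + 0.5064·0.0000] = 44.0283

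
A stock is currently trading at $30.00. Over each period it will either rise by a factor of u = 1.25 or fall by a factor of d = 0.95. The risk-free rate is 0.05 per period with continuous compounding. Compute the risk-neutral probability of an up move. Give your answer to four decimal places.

Risk-neutral probability p = (e^0.05 − 0.95)/(1.25 − 0.95) = 0.1013/0.3000 = 0.3376

p = 0.3376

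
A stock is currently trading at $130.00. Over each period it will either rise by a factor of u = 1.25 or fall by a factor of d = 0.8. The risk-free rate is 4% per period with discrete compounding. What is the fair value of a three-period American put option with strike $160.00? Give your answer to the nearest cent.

Risk-neutral probability p = (1 + 0.04 − 0.8)/(1.25 − 0.8) = 0.2400/0.4500 = 0.5333
Terminal stock prices: S_uuu = 253.9, S_uud = 162.5, S_udd = 104, S_ddd = 66.56
Terminal payoffs (K − S): max(-93.91, 0) = 0, max(-2.5, 0) = 0, max(56, 0) = 56, max(93.44, 0) = 93.44
Node uu (S = 203.1): continuation = 1/1.04·[0.5333·0.0000 + 0.4667·0.0000] = 0.0000; exercise value = 0.0000 ≤ continuation, so V_uu = 0.0000
Node ud (S = 130): continuation = 1/1.04·[0.5333·0.0000 + 0.4667·56.0000] = 25.1282; exercise value = 30.0000 > continuation, so V_ud = 30.0000 (exercise)
Node dd (S = 83.2): continuation = 1/1.04·[0.5333·56.0000 + 0.4667·93.4400] = 70.6462; exercise value = 76.8000 > continuation, so V_dd = 76.8000 (exercise)
Node u (S = 162.5): continuation = 1/1.04·[0.5333·0.0000 + 0.4667·30.0000] = 13.4615; exercise value = 0.0000 ≤ continuation, so V_u = 13.4615
Node d (S = 104): continuation = 1/1.04·[0.5333·30.0000 + 0.4667·76.8000] = 49.8462; exercise value = 56.0000 > continuation, so V_d = 56.0000 (exercise)
Node 0 (S = 130): continuation = 1/1.04·[0.5333·13.4615 + 0.4667·56.0000] = 32.0316; exercise value = 30.0000 ≤ continuation, so V_0 = 32.0316

$32.03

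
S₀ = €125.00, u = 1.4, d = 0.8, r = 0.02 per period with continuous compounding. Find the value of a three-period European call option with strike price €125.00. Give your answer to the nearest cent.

€27.25

Risk-neutral probability p = (e^0.02 − 0.8)/(1.4 − 0.8) = 0.2202/0.6000 = 0.3670
Terminal stock prices: S_uuu = 343, S_uud = 196, S_udd = 112, S_ddd = 64
Terminal payoffs (S − K): max(218, 0) = 218, max(71, 0) = 71, max(-13, 0) = 0, max(-61, 0) = 0
Node uu (S = 245): V_uu = e^(−0.02)·[0.3670·218.0000 + 0.6330·71.0000] = 122.4752
Node ud (S = 140): V_ud = e^(−0.02)·[0.3670·71.0000 + 0.6330·0.0000] = 25.5412
Node dd (S = 80): V_dd = e^(−0.02)·[0.3670·0.0000 + 0.6330·0.0000] = 0.0000
Node u (S = 175): V_u = e^(−0.02)·[0.3670·122.4752 + 0.6330·25.5412] = 59.9060
Node d (S = 100): V_d = e^(−0.02)·[0.3670·25.5412 + 0.6330·0.0000] = 9.1881
Node 0 (S = 125): V_0 = e^(−0.02)·[0.3670·59.9060 + 0.6330·9.1881] = 27.2511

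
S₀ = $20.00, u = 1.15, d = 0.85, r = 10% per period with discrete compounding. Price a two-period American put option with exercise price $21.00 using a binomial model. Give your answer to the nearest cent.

Risk-neutral probability p = (1 + 0.1 − 0.85)/(1.15 − 0.85) = 0.2500/0.3000 = 0.8333
Terminal stock prices: S_uu = 26.45, S_ud = 19.55, S_dd = 14.45
Terminal payoffs (K − S): max(-5.45, 0) = 0, max(1.45, 0) = 1.45, max(6.55, 0) = 6.55
Node u (S = 23): continuation = 1/1.1·[0.8333·0.0000 + 0.1667·1.4500] = 0.2197; exercise value = 0.0000 ≤ continuation, so V_u = 0.2197
Node d (S = 17): continuation = 1/1.1·[0.8333·1.4500 + 0.1667·6.5500] = 2.0909; exercise value = 4.0000 > continuation, so V_d = 4.0000 (exercise)
Node 0 (S = 20): continuation = 1/1.1·[0.8333·0.2197 + 0.1667·4.0000] = 0.7725; exercise value = 1.0000 > continuation, so V_0 = 1.0000 (exercise)

$1.00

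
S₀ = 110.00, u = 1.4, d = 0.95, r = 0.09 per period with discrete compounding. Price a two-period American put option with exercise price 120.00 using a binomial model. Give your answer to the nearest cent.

10.00

Risk-neutral probability p = (1 + 0.09 − 0.95)/(1.4 − 0.95) = 0.1400/0.4500 = 0.3111
Terminal stock prices: S_uu = 215.6, S_ud = 146.3, S_dd = 99.27
Terminal payoffs (K − S): max(-95.6, 0) = 0, max(-26.3, 0) = 0, max(20.73, 0) = 20.73
Node u (S = 154): continuation = 1/1.09·[0.3111·0.0000 + 0.6889·0.0000] = 0.0000; exercise value = 0.0000 ≤ continuation, so V_u = 0.0000
Node d (S = 104.5): continuation = 1/1.09·[0.3111·0.0000 + 0.6889·20.7250] = 13.0984; exercise value = 15.5000 > continuation, so V_d = 15.5000 (exercise)
Node 0 (S = 110): continuation = 1/1.09·[0.3111·0.0000 + 0.6889·15.5000] = 9.7961; exercise value = 10.0000 > continuation, so V_0 = 10.0000 (exercise)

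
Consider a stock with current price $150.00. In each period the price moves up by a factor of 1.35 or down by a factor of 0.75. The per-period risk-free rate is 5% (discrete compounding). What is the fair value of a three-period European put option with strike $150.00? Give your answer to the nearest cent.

$21.06

Risk-neutral probability p = (1 + 0.05 − 0.75)/(1.35 − 0.75) = 0.3000/0.6000 = 0.5000
Terminal stock prices: S_uuu = 369.1, S_uud = 205, S_udd = 113.9, S_ddd = 63.28
Terminal payoffs (K − S): max(-219.1, 0) = 0, max(-55.03, 0) = 0, max(36.09, 0) = 36.09, max(86.72, 0) = 86.72
Node uu (S = 273.4): V_uu = 1/1.05·[0.5000·0.0000 + 0.5000·0.0000] = 0.0000
Node ud (S = 151.9): V_ud = 1/1.05·[0.5000·0.0000 + 0.5000·36.0938] = 17.1875
Node dd (S = 84.38): V_dd = 1/1.05·[0.5000·36.0938 + 0.5000·86.7188] = 58.4821
Node u (S = 202.5): V_u = 1/1.05·[0.5000·0.0000 + 0.5000·17.1875] = 8.1845
Node d (S = 112.5): V_d = 1/1.05·[0.5000·17.1875 + 0.5000·58.4821] = 36.0332
Node 0 (S = 150): V_0 = 1/1.05·[0.5000·8.1845 + 0.5000·36.0332] = 21.0560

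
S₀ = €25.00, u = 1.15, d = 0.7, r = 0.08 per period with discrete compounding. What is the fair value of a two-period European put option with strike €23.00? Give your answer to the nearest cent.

Risk-neutral probability p = (1 + 0.08 − 0.7)/(1.15 − 0.7) = 0.3800/0.4500 = 0.8444
Terminal stock prices: S_uu = 33.06, S_ud = 20.12, S_dd = 12.25
Terminal payoffs (K − S): max(-10.06, 0) = 0, max(2.875, 0) = 2.875, max(10.75, 0) = 10.75
Node u (S = 28.75): V_u = 1/1.08·[0.8444·0.0000 + 0.1556·2.8750] = 0.4141
Node d (S = 17.5): V_d = 1/1.08·[0.8444·2.8750 + 0.1556·10.7500] = 3.7963
Node 0 (S = 25): V_0 = 1/1.08·[0.8444·0.4141 + 0.1556·3.7963] = 0.8706

€0.87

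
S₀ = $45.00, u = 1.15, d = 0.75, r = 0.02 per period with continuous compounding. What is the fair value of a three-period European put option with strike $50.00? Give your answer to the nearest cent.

Risk-neutral probability p = (e^0.02 − 0.75)/(1.15 − 0.75) = 0.2702/0.4000 = 0.6755
Terminal stock prices: S_uuu = 68.44, S_uud = 44.63, S_udd = 29.11, S_ddd = 18.98
Terminal payoffs (K − S): max(-18.44, 0) = 0, max(5.366, 0) = 5.366, max(20.89, 0) = 20.89, max(31.02, 0) = 31.02
Node uu (S = 59.51): V_uu = e^(−0.02)·[0.6755·0.0000 + 0.3245·5.3656] = 1.7067
Node ud (S = 38.81): V_ud = e^(−0.02)·[0.6755·5.3656 + 0.3245·20.8906] = 10.1974
Node dd (S = 25.31): V_dd = e^(−0.02)·[0.6755·20.8906 + 0.3245·31.0156] = 23.6974
Node u (S = 51.75): V_u = e^(−0.02)·[0.6755·1.7067 + 0.3245·10.1974] = 4.3735
Node d (S = 33.75): V_d = e^(−0.02)·[0.6755·10.1974 + 0.3245·23.6974] = 14.2895
Node 0 (S = 45): V_0 = e^(−0.02)·[0.6755·4.3735 + 0.3245·14.2895] = 7.4409

$7.44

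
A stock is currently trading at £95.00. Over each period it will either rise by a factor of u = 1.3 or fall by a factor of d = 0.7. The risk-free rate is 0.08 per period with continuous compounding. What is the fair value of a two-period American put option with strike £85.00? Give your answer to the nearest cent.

£6.17

Risk-neutral probability p = (e^0.08 − 0.7)/(1.3 − 0.7) = 0.3833/0.6000 = 0.6388
Terminal stock prices: S_uu = 160.6, S_ud = 86.45, S_dd = 46.55
Terminal payoffs (K − S): max(-75.55, 0) = 0, max(-1.45, 0) = 0, max(38.45, 0) = 38.45
Node u (S = 123.5): continuation = e^(−0.08)·[0.6388·0.0000 + 0.3612·0.0000] = 0.0000; exercise value = 0.0000 ≤ continuation, so V_u = 0.0000
Node d (S = 66.5): continuation = e^(−0.08)·[0.6388·0.0000 + 0.3612·38.4500] = 12.8200; exercise value = 18.5000 > continuation, so V_d = 18.5000 (exercise)
Node 0 (S = 95): continuation = e^(−0.08)·[0.6388·0.0000 + 0.3612·18.5000] = 6.1682; exercise value = 0.0000 ≤ continuation, so V_0 = 6.1682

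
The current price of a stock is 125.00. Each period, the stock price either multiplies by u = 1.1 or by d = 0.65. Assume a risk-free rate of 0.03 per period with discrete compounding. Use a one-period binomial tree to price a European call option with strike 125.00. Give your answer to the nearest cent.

10.25

Risk-neutral probability p = (1 + 0.03 − 0.65)/(1.1 − 0.65) = 0.3800/0.4500 = 0.8444
Terminal stock prices: S_u = 137.5, S_d = 81.25
Terminal payoffs (S − K): max(12.5, 0) = 12.5, max(-43.75, 0) = 0
Node 0 (S = 125): V_0 = 1/1.03·[0.8444·12.5000 + 0.1556·0.0000] = 10.2481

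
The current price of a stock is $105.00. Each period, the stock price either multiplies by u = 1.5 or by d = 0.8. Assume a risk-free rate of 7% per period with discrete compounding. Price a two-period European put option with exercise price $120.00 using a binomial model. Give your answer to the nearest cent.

Risk-neutral probability p = (1 + 0.07 − 0.8)/(1.5 − 0.8) = 0.2700/0.7000 = 0.3857
Terminal stock prices: S_uu = 236.2, S_ud = 126, S_dd = 67.2
Terminal payoffs (K − S): max(-116.2, 0) = 0, max(-6, 0) = 0, max(52.8, 0) = 52.8
Node u (S = 157.5): V_u = 1/1.07·[0.3857·0.0000 + 0.6143·0.0000] = 0.0000
Node d (S = 84): V_d = 1/1.07·[0.3857·0.0000 + 0.6143·52.8000] = 30.3124
Node 0 (S = 105): V_0 = 1/1.07·[0.3857·0.0000 + 0.6143·30.3124] = 17.4023

$17.40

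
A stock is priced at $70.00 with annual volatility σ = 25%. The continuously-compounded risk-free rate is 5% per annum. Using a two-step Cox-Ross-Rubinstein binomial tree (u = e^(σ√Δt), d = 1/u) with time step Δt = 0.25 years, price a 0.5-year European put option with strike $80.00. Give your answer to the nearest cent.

CRR parameters: u = e^(σ√Δt) = e^(0.25·√0.25) = 1.1331, d = 1/u = 0.8825
Per-period rate: rΔt = 0.05·0.25 = 0.0125, so R = e^0.0125 = 1.0126
Risk-neutral probability p = (e^0.0125 − 0.8825)/(1.1331 − 0.8825) = 0.1301/0.2507 = 0.5190
Terminal stock prices: S_uu = 89.88, S_ud = 70, S_dd = 54.52
Terminal payoffs (K − S): max(-9.882, 0) = 0, max(10, 0) = 10, max(25.48, 0) = 25.48
Node u (S = 79.32): V_u = e^(−0.0125)·[0.5190·0.0000 + 0.4810·10.0000] = 4.7505
Node d (S = 61.77): V_d = e^(−0.0125)·[0.5190·10.0000 + 0.4810·25.4839] = 17.2314
Node 0 (S = 70): V_0 = e^(−0.0125)·[0.5190·4.7505 + 0.4810·17.2314] = 10.6206

$10.62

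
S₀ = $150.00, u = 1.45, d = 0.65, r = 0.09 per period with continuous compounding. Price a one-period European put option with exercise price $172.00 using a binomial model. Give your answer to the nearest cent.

Risk-neutral probability p = (e^0.09 − 0.65)/(1.45 − 0.65) = 0.4442/0.8000 = 0.5552
Terminal stock prices: S_u = 217.5, S_d = 97.5
Terminal payoffs (K − S): max(-45.5, 0) = 0, max(74.5, 0) = 74.5
Node 0 (S = 150): V_0 = e^(−0.09)·[0.5552·0.0000 + 0.4448·74.5000] = 30.2843

$30.28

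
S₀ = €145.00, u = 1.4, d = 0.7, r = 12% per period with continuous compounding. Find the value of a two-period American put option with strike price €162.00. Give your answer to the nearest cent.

Risk-neutral probability p = (e^0.12 − 0.7)/(1.4 − 0.7) = 0.4275/0.7000 = 0.6107
Terminal stock prices: S_uu = 284.2, S_ud = 142.1, S_dd = 71.05
Terminal payoffs (K − S): max(-122.2, 0) = 0, max(19.9, 0) = 19.9, max(90.95, 0) = 90.95
Node u (S = 203): continuation = e^(−0.12)·[0.6107·0.0000 + 0.3893·19.9000] = 6.8709; exercise value = 0.0000 ≤ continuation, so V_u = 6.8709
Node d (S = 101.5): continuation = e^(−0.12)·[0.6107·19.9000 + 0.3893·90.9500] = 42.1811; exercise value = 60.5000 > continuation, so V_d = 60.5000 (exercise)
Node 0 (S = 145): continuation = e^(−0.12)·[0.6107·6.8709 + 0.3893·60.5000] = 24.6104; exercise value = 17.0000 ≤ continuation, so V_0 = 24.6104

€24.61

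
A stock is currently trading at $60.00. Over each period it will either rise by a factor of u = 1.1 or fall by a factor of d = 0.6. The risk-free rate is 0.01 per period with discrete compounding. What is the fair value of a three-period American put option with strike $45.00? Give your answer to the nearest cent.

Risk-neutral probability p = (1 + 0.01 − 0.6)/(1.1 − 0.6) = 0.4100/0.5000 = 0.8200
Terminal stock prices: S_uuu = 79.86, S_uud = 43.56, S_udd = 23.76, S_ddd = 12.96
Terminal payoffs (K − S): max(-34.86, 0) = 0, max(1.44, 0) = 1.44, max(21.24, 0) = 21.24, max(32.04, 0) = 32.04
Node uu (S = 72.6): continuation = 1/1.01·[0.8200·0.0000 + 0.1800·1.4400] = 0.2566; exercise value = 0.0000 ≤ continuation, so V_uu = 0.2566
Node ud (S = 39.6): continuation = 1/1.01·[0.8200·1.4400 + 0.1800·21.2400] = 4.9545; exercise value = 5.4000 > continuation, so V_ud = 5.4000 (exercise)
Node dd (S = 21.6): continuation = 1/1.01·[0.8200·21.2400 + 0.1800·32.0400] = 22.9545; exercise value = 23.4000 > continuation, so V_dd = 23.4000 (exercise)
Node u (S = 66): continuation = 1/1.01·[0.8200·0.2566 + 0.1800·5.4000] = 1.1707; exercise value = 0.0000 ≤ continuation, so V_u = 1.1707
Node d (S = 36): continuation = 1/1.01·[0.8200·5.4000 + 0.1800·23.4000] = 8.5545; exercise value = 9.0000 > continuation, so V_d = 9.0000 (exercise)
Node 0 (S = 60): continuation = 1/1.01·[0.8200·1.1707 + 0.1800·9.0000] = 2.5545; exercise value = 0.0000 ≤ continuation, so V_0 = 2.5545

$2.55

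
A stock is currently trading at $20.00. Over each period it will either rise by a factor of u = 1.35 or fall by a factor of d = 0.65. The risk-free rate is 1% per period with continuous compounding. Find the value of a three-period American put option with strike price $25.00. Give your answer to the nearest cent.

Risk-neutral probability p = (e^0.01 − 0.65)/(1.35 − 0.65) = 0.3601/0.7000 = 0.5144
Terminal stock prices: S_uuu = 49.21, S_uud = 23.69, S_udd = 11.41, S_ddd = 5.492
Terminal payoffs (K − S): max(-24.21, 0) = 0, max(1.307, 0) = 1.307, max(13.59, 0) = 13.59, max(19.51, 0) = 19.51
Node uu (S = 36.45): continuation = e^(−0.01)·[0.5144·0.0000 + 0.4856·1.3075] = 0.6287; exercise value = 0.0000 ≤ continuation, so V_uu = 0.6287
Node ud (S = 17.55): continuation = e^(−0.01)·[0.5144·1.3075 + 0.4856·13.5925] = 7.2012; exercise value = 7.4500 > continuation, so V_ud = 7.4500 (exercise)
Node dd (S = 8.45): continuation = e^(−0.01)·[0.5144·13.5925 + 0.4856·19.5075] = 16.3012; exercise value = 16.5500 > continuation, so V_dd = 16.5500 (exercise)
Node u (S = 27): continuation = e^(−0.01)·[0.5144·0.6287 + 0.4856·7.4500] = 3.9022; exercise value = 0.0000 ≤ continuation, so V_u = 3.9022
Node d (S = 13): continuation = e^(−0.01)·[0.5144·7.4500 + 0.4856·16.5500] = 11.7512; exercise value = 12.0000 > continuation, so V_d = 12.0000 (exercise)
Node 0 (S = 20): continuation = e^(−0.01)·[0.5144·3.9022 + 0.4856·12.0000] = 7.7569; exercise value = 5.0000 ≤ continuation, so V_0 = 7.7569

$7.76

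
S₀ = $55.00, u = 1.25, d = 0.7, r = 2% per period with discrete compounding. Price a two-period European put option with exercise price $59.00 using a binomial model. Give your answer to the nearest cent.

$10.47

Risk-neutral probability p = (1 + 0.02 − 0.7)/(1.25 − 0.7) = 0.3200/0.5500 = 0.5818
Terminal stock prices: S_uu = 85.94, S_ud = 48.12, S_dd = 26.95
Terminal payoffs (K − S): max(-26.94, 0) = 0, max(10.88, 0) = 10.88, max(32.05, 0) = 32.05
Node u (S = 68.75): V_u = 1/1.02·[0.5818·0.0000 + 0.4182·10.8750] = 4.4586
Node d (S = 38.5): V_d = 1/1.02·[0.5818·10.8750 + 0.4182·32.0500] = 19.3431
Node 0 (S = 55): V_0 = 1/1.02·[0.5818·4.4586 + 0.4182·19.3431] = 10.4735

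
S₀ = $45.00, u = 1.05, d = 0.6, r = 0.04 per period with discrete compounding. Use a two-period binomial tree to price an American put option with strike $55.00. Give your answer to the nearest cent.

$10.00

Risk-neutral probability p = (1 + 0.04 − 0.6)/(1.05 − 0.6) = 0.4400/0.4500 = 0.9778
Terminal stock prices: S_uu = 49.61, S_ud = 28.35, S_dd = 16.2
Terminal payoffs (K − S): max(5.387, 0) = 5.387, max(26.65, 0) = 26.65, max(38.8, 0) = 38.8
Node u (S = 47.25): continuation = 1/1.04·[0.9778·5.3875 + 0.0222·26.6500] = 5.6346; exercise value = 7.7500 > continuation, so V_u = 7.7500 (exercise)
Node d (S = 27): continuation = 1/1.04·[0.9778·26.6500 + 0.0222·38.8000] = 25.8846; exercise value = 28.0000 > continuation, so V_d = 28.0000 (exercise)
Node 0 (S = 45): continuation = 1/1.04·[0.9778·7.7500 + 0.0222·28.0000] = 7.8846; exercise value = 10.0000 > continuation, so V_0 = 10.0000 (exercise)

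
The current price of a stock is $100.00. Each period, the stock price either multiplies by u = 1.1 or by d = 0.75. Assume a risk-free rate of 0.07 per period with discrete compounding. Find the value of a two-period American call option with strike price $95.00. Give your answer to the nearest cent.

Risk-neutral probability p = (1 + 0.07 − 0.75)/(1.1 − 0.75) = 0.3200/0.3500 = 0.9143
Terminal stock prices: S_uu = 121, S_ud = 82.5, S_dd = 56.25
Terminal payoffs (S − K): max(26, 0) = 26, max(-12.5, 0) = 0, max(-38.75, 0) = 0
Node u (S = 110): continuation = 1/1.07·[0.9143·26.0000 + 0.0857·0.0000] = 22.2163; exercise value = 15.0000 ≤ continuation, so V_u = 22.2163
Node d (S = 75): continuation = 1/1.07·[0.9143·0.0000 + 0.0857·0.0000] = 0.0000; exercise value = 0.0000 ≤ continuation, so V_d = 0.0000
Node 0 (S = 100): continuation = 1/1.07·[0.9143·22.2163 + 0.0857·0.0000] = 18.9832; exercise value = 5.0000 ≤ continuation, so V_0 = 18.9832

$18.98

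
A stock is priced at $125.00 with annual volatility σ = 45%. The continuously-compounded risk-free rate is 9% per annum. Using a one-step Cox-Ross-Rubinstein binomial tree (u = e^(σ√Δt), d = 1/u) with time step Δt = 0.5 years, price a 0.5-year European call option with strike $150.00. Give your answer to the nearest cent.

CRR parameters: u = e^(σ√Δt) = e^(0.45·√0.5) = 1.3746, d = 1/u = 0.7275
Per-period rate: rΔt = 0.09·0.5 = 0.045, so R = e^0.045 = 1.0460
Risk-neutral probability p = (e^0.045 − 0.7275)/(1.3746 − 0.7275) = 0.3186/0.6472 = 0.4922
Terminal stock prices: S_u = 171.8, S_d = 90.93
Terminal payoffs (S − K): max(21.83, 0) = 21.83, max(-59.07, 0) = 0
Node 0 (S = 125): V_0 = e^(−0.045)·[0.4922·21.8311 + 0.5078·0.0000] = 10.2732

$10.27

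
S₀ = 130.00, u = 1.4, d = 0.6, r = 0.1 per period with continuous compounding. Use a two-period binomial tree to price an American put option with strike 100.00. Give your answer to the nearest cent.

7.34

Risk-neutral probability p = (e^0.1 − 0.6)/(1.4 − 0.6) = 0.5052/0.8000 = 0.6315
Terminal stock prices: S_uu = 254.8, S_ud = 109.2, S_dd = 46.8
Terminal payoffs (K − S): max(-154.8, 0) = 0, max(-9.2, 0) = 0, max(53.2, 0) = 53.2
Node u (S = 182): continuation = e^(−0.1)·[0.6315·0.0000 + 0.3685·0.0000] = 0.0000; exercise value = 0.0000 ≤ continuation, so V_u = 0.0000
Node d (S = 78): continuation = e^(−0.1)·[0.6315·0.0000 + 0.3685·53.2000] = 17.7404; exercise value = 22.0000 > continuation, so V_d = 22.0000 (exercise)
Node 0 (S = 130): continuation = e^(−0.1)·[0.6315·0.0000 + 0.3685·22.0000] = 7.3362; exercise value = 0.0000 ≤ continuation, so V_0 = 7.3362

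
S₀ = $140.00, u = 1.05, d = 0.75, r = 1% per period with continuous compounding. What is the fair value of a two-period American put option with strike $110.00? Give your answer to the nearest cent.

$0.66

Risk-neutral probability p = (e^0.01 − 0.75)/(1.05 − 0.75) = 0.2601/0.3000 = 0.8668
Terminal stock prices: S_uu = 154.3, S_ud = 110.2, S_dd = 78.75
Terminal payoffs (K − S): max(-44.35, 0) = 0, max(-0.25, 0) = 0, max(31.25, 0) = 31.25
Node u (S = 147): continuation = e^(−0.01)·[0.8668·0.0000 + 0.1332·0.0000] = 0.0000; exercise value = 0.0000 ≤ continuation, so V_u = 0.0000
Node d (S = 105): continuation = e^(−0.01)·[0.8668·0.0000 + 0.1332·31.2500] = 4.1200; exercise value = 5.0000 > continuation, so V_d = 5.0000 (exercise)
Node 0 (S = 140): continuation = e^(−0.01)·[0.8668·0.0000 + 0.1332·5.0000] = 0.6592; exercise value = 0.0000 ≤ continuation, so V_0 = 0.6592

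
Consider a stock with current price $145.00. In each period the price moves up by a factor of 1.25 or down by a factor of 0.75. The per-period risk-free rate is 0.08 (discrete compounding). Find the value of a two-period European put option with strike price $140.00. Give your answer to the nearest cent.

Risk-neutral probability p = (1 + 0.08 − 0.75)/(1.25 − 0.75) = 0.3300/0.5000 = 0.6600
Terminal stock prices: S_uu = 226.6, S_ud = 135.9, S_dd = 81.56
Terminal payoffs (K − S): max(-86.56, 0) = 0, max(4.062, 0) = 4.062, max(58.44, 0) = 58.44
Node u (S = 181.2): V_u = 1/1.08·[0.6600·0.0000 + 0.3400·4.0625] = 1.2789
Node d (S = 108.8): V_d = 1/1.08·[0.6600·4.0625 + 0.3400·58.4375] = 20.8796
Node 0 (S = 145): V_0 = 1/1.08·[0.6600·1.2789 + 0.3400·20.8796] = 7.3548

$7.35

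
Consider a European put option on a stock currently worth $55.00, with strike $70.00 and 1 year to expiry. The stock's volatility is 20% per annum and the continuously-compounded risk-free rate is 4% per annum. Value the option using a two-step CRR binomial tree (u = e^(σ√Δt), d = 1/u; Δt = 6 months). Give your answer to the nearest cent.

$13.08

CRR parameters: u = e^(σ√Δt) = e^(0.2·√0.5) = 1.1519, d = 1/u = 0.8681
Per-period rate: rΔt = 0.04·0.5 = 0.02, so R = e^0.02 = 1.0202
Risk-neutral probability p = (e^0.02 − 0.8681)/(1.1519 − 0.8681) = 0.1521/0.2838 = 0.5359
Terminal stock prices: S_uu = 72.98, S_ud = 55, S_dd = 41.45
Terminal payoffs (K − S): max(-2.979, 0) = 0, max(15, 0) = 15, max(28.55, 0) = 28.55
Node u (S = 63.36): V_u = e^(−0.02)·[0.5359·0.0000 + 0.4641·15.0000] = 6.8238
Node d (S = 47.75): V_d = e^(−0.02)·[0.5359·15.0000 + 0.4641·28.5499] = 20.8671
Node 0 (S = 55): V_0 = e^(−0.02)·[0.5359·6.8238 + 0.4641·20.8671] = 13.0773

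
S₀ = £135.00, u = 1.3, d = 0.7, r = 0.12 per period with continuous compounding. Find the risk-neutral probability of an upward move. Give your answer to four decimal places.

Risk-neutral probability p = (e^0.12 − 0.7)/(1.3 − 0.7) = 0.4275/0.6000 = 0.7125

p = 0.7125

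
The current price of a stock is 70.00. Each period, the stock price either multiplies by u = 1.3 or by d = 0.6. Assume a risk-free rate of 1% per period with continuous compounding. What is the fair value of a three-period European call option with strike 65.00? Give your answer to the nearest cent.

Risk-neutral probability p = (e^0.01 − 0.6)/(1.3 − 0.6) = 0.4101/0.7000 = 0.5858
Terminal stock prices: S_uuu = 153.8, S_uud = 70.98, S_udd = 32.76, S_ddd = 15.12
Terminal payoffs (S − K): max(88.79, 0) = 88.79, max(5.98, 0) = 5.98, max(-32.24, 0) = 0, max(-49.88, 0) = 0
Node uu (S = 118.3): V_uu = e^(−0.01)·[0.5858·88.7900 + 0.4142·5.9800] = 53.9468
Node ud (S = 54.6): V_ud = e^(−0.01)·[0.5858·5.9800 + 0.4142·0.0000] = 3.4681
Node dd (S = 25.2): V_dd = e^(−0.01)·[0.5858·0.0000 + 0.4142·0.0000] = 0.0000
Node u (S = 91): V_u = e^(−0.01)·[0.5858·53.9468 + 0.4142·3.4681] = 32.7091
Node d (S = 42): V_d = e^(−0.01)·[0.5858·3.4681 + 0.4142·0.0000] = 2.0114
Node 0 (S = 70): V_0 = e^(−0.01)·[0.5858·32.7091 + 0.4142·2.0114] = 19.7947

19.79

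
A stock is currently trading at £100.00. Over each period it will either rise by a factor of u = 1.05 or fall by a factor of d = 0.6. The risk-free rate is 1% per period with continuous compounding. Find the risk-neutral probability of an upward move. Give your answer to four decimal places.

p = 0.9112

Risk-neutral probability p = (e^0.01 − 0.6)/(1.05 − 0.6) = 0.4101/0.4500 = 0.9112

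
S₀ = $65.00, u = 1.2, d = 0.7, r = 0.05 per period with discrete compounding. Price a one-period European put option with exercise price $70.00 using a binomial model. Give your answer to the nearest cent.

$7.00

Risk-neutral probability p = (1 + 0.05 − 0.7)/(1.2 − 0.7) = 0.3500/0.5000 = 0.7000
Terminal stock prices: S_u = 78, S_d = 45.5
Terminal payoffs (K − S): max(-8, 0) = 0, max(24.5, 0) = 24.5
Node 0 (S = 65): V_0 = 1/1.05·[0.7000·0.0000 + 0.3000·24.5000] = 7.0000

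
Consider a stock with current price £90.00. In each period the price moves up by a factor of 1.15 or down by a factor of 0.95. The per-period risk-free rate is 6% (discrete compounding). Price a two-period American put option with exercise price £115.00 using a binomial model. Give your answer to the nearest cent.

£25.00

Risk-neutral probability p = (1 + 0.06 − 0.95)/(1.15 − 0.95) = 0.1100/0.2000 = 0.5500
Terminal stock prices: S_uu = 119, S_ud = 98.32, S_dd = 81.22
Terminal payoffs (K − S): max(-4.025, 0) = 0, max(16.68, 0) = 16.68, max(33.78, 0) = 33.78
Node u (S = 103.5): continuation = 1/1.06·[0.5500·0.0000 + 0.4500·16.6750] = 7.0790; exercise value = 11.5000 > continuation, so V_u = 11.5000 (exercise)
Node d (S = 85.5): continuation = 1/1.06·[0.5500·16.6750 + 0.4500·33.7750] = 22.9906; exercise value = 29.5000 > continuation, so V_d = 29.5000 (exercise)
Node 0 (S = 90): continuation = 1/1.06·[0.5500·11.5000 + 0.4500·29.5000] = 18.4906; exercise value = 25.0000 > continuation, so V_0 = 25.0000 (exercise)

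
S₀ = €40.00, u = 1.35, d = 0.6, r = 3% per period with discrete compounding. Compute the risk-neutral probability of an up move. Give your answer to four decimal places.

Risk-neutral probability p = (1 + 0.03 − 0.6)/(1.35 − 0.6) = 0.4300/0.7500 = 0.5733

p = 0.5733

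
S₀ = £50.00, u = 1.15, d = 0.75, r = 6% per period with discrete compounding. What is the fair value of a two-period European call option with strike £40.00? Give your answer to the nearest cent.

Risk-neutral probability p = (1 + 0.06 − 0.75)/(1.15 − 0.75) = 0.3100/0.4000 = 0.7750
Terminal stock prices: S_uu = 66.12, S_ud = 43.12, S_dd = 28.12
Terminal payoffs (S − K): max(26.12, 0) = 26.12, max(3.125, 0) = 3.125, max(-11.88, 0) = 0
Node u (S = 57.5): V_u = 1/1.06·[0.7750·26.1250 + 0.2250·3.1250] = 19.7642
Node d (S = 37.5): V_d = 1/1.06·[0.7750·3.1250 + 0.2250·0.0000] = 2.2848
Node 0 (S = 50): V_0 = 1/1.06·[0.7750·19.7642 + 0.2250·2.2848] = 14.9352

£14.94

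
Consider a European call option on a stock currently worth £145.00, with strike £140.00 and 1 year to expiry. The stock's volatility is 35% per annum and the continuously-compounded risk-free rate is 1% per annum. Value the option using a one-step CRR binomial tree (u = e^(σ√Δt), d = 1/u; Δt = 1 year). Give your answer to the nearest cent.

£27.83

CRR parameters: u = e^(σ√Δt) = e^(0.35·√1) = 1.4191, d = 1/u = 0.7047
Per-period rate: rΔt = 0.01·1 = 0.01, so R = e^0.01 = 1.0101
Risk-neutral probability p = (e^0.01 − 0.7047)/(1.4191 − 0.7047) = 0.3054/0.7144 = 0.4275
Terminal stock prices: S_u = 205.8, S_d = 102.2
Terminal payoffs (S − K): max(65.76, 0) = 65.76, max(-37.82, 0) = 0
Node 0 (S = 145): V_0 = e^(−0.01)·[0.4275·65.7648 + 0.5725·0.0000] = 27.8315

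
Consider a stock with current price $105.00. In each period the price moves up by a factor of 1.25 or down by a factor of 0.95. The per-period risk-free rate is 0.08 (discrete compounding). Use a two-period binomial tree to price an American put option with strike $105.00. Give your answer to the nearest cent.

Risk-neutral probability p = (1 + 0.08 − 0.95)/(1.25 − 0.95) = 0.1300/0.3000 = 0.4333
Terminal stock prices: S_uu = 164.1, S_ud = 124.7, S_dd = 94.76
Terminal payoffs (K − S): max(-59.06, 0) = 0, max(-19.69, 0) = 0, max(10.24, 0) = 10.24
Node u (S = 131.2): continuation = 1/1.08·[0.4333·0.0000 + 0.5667·0.0000] = 0.0000; exercise value = 0.0000 ≤ continuation, so V_u = 0.0000
Node d (S = 99.75): continuation = 1/1.08·[0.4333·0.0000 + 0.5667·10.2375] = 5.3715; exercise value = 5.2500 ≤ continuation, so V_d = 5.3715
Node 0 (S = 105): continuation = 1/1.08·[0.4333·0.0000 + 0.5667·5.3715] = 2.8184; exercise value = 0.0000 ≤ continuation, so V_0 = 2.8184

$2.82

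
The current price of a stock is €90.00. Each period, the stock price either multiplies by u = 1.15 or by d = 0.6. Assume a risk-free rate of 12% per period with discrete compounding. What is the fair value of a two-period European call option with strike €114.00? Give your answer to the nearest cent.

€3.58

Risk-neutral probability p = (1 + 0.12 − 0.6)/(1.15 − 0.6) = 0.5200/0.5500 = 0.9455
Terminal stock prices: S_uu = 119, S_ud = 62.1, S_dd = 32.4
Terminal payoffs (S − K): max(5.025, 0) = 5.025, max(-51.9, 0) = 0, max(-81.6, 0) = 0
Node u (S = 103.5): V_u = 1/1.12·[0.9455·5.0250 + 0.0545·0.0000] = 4.2419
Node d (S = 54): V_d = 1/1.12·[0.9455·0.0000 + 0.0545·0.0000] = 0.0000
Node 0 (S = 90): V_0 = 1/1.12·[0.9455·4.2419 + 0.0545·0.0000] = 3.5808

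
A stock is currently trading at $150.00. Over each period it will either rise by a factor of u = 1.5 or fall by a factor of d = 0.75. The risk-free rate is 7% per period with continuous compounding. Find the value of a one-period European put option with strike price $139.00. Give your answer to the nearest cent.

$14.08

Risk-neutral probability p = (e^0.07 − 0.75)/(1.5 − 0.75) = 0.3225/0.7500 = 0.4300
Terminal stock prices: S_u = 225, S_d = 112.5
Terminal payoffs (K − S): max(-86, 0) = 0, max(26.5, 0) = 26.5
Node 0 (S = 150): V_0 = e^(−0.07)·[0.4300·0.0000 + 0.5700·26.5000] = 14.0835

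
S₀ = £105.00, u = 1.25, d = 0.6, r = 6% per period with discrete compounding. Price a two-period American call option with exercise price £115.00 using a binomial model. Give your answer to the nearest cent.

£21.87

Risk-neutral probability p = (1 + 0.06 − 0.6)/(1.25 − 0.6) = 0.4600/0.6500 = 0.7077
Terminal stock prices: S_uu = 164.1, S_ud = 78.75, S_dd = 37.8
Terminal payoffs (S − K): max(49.06, 0) = 49.06, max(-36.25, 0) = 0, max(-77.2, 0) = 0
Node u (S = 131.2): continuation = 1/1.06·[0.7077·49.0625 + 0.2923·0.0000] = 32.7558; exercise value = 16.2500 ≤ continuation, so V_u = 32.7558
Node d (S = 63): continuation = 1/1.06·[0.7077·0.0000 + 0.2923·0.0000] = 0.0000; exercise value = 0.0000 ≤ continuation, so V_d = 0.0000
Node 0 (S = 105): continuation = 1/1.06·[0.7077·32.7558 + 0.2923·0.0000] = 21.8689; exercise value = 0.0000 ≤ continuation, so V_0 = 21.8689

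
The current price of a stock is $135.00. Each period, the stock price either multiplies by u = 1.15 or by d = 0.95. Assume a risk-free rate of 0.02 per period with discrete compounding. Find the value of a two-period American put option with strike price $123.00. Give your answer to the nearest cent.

Risk-neutral probability p = (1 + 0.02 − 0.95)/(1.15 − 0.95) = 0.0700/0.2000 = 0.3500
Terminal stock prices: S_uu = 178.5, S_ud = 147.5, S_dd = 121.8
Terminal payoffs (K − S): max(-55.54, 0) = 0, max(-24.49, 0) = 0, max(1.163, 0) = 1.163
Node u (S = 155.2): continuation = 1/1.02·[0.3500·0.0000 + 0.6500·0.0000] = 0.0000; exercise value = 0.0000 ≤ continuation, so V_u = 0.0000
Node d (S = 128.2): continuation = 1/1.02·[0.3500·0.0000 + 0.6500·1.1625] = 0.7408; exercise value = 0.0000 ≤ continuation, so V_d = 0.7408
Node 0 (S = 135): continuation = 1/1.02·[0.3500·0.0000 + 0.6500·0.7408] = 0.4721; exercise value = 0.0000 ≤ continuation, so V_0 = 0.4721

$0.47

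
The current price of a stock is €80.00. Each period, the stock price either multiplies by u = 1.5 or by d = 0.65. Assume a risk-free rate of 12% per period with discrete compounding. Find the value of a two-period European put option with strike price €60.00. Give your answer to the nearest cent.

Risk-neutral probability p = (1 + 0.12 − 0.65)/(1.5 − 0.65) = 0.4700/0.8500 = 0.5529
Terminal stock prices: S_uu = 180, S_ud = 78, S_dd = 33.8
Terminal payoffs (K − S): max(-120, 0) = 0, max(-18, 0) = 0, max(26.2, 0) = 26.2
Node u (S = 120): V_u = 1/1.12·[0.5529·0.0000 + 0.4471·0.0000] = 0.0000
Node d (S = 52): V_d = 1/1.12·[0.5529·0.0000 + 0.4471·26.2000] = 10.4580
Node 0 (S = 80): V_0 = 1/1.12·[0.5529·0.0000 + 0.4471·10.4580] = 4.1744

€4.17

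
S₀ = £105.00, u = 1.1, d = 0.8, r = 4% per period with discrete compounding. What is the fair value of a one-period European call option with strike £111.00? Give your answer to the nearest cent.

Risk-neutral probability p = (1 + 0.04 − 0.8)/(1.1 − 0.8) = 0.2400/0.3000 = 0.8000
Terminal stock prices: S_u = 115.5, S_d = 84
Terminal payoffs (S − K): max(4.5, 0) = 4.5, max(-27, 0) = 0
Node 0 (S = 105): V_0 = 1/1.04·[0.8000·4.5000 + 0.2000·0.0000] = 3.4615

£3.46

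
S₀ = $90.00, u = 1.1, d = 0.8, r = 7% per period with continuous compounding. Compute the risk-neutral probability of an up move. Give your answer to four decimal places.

p = 0.9084

Risk-neutral probability p = (e^0.07 − 0.8)/(1.1 − 0.8) = 0.2725/0.3000 = 0.9084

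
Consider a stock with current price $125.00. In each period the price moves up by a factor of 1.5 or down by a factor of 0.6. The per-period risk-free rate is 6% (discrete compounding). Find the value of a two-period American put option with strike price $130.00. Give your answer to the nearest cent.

Risk-neutral probability p = (1 + 0.06 − 0.6)/(1.5 − 0.6) = 0.4600/0.9000 = 0.5111
Terminal stock prices: S_uu = 281.2, S_ud = 112.5, S_dd = 45
Terminal payoffs (K − S): max(-151.2, 0) = 0, max(17.5, 0) = 17.5, max(85, 0) = 85
Node u (S = 187.5): continuation = 1/1.06·[0.5111·0.0000 + 0.4889·17.5000] = 8.0713; exercise value = 0.0000 ≤ continuation, so V_u = 8.0713
Node d (S = 75): continuation = 1/1.06·[0.5111·17.5000 + 0.4889·85.0000] = 47.6415; exercise value = 55.0000 > continuation, so V_d = 55.0000 (exercise)
Node 0 (S = 125): continuation = 1/1.06·[0.5111·8.0713 + 0.4889·55.0000] = 29.2587; exercise value = 5.0000 ≤ continuation, so V_0 = 29.2587

$29.26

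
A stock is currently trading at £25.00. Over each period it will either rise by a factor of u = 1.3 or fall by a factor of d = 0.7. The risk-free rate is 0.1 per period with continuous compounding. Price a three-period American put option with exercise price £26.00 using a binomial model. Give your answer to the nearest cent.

Risk-neutral probability p = (e^0.1 − 0.7)/(1.3 − 0.7) = 0.4052/0.6000 = 0.6753
Terminal stock prices: S_uuu = 54.93, S_uud = 29.58, S_udd = 15.92, S_ddd = 8.575
Terminal payoffs (K − S): max(-28.93, 0) = 0, max(-3.575, 0) = 0, max(10.08, 0) = 10.08, max(17.43, 0) = 17.43
Node uu (S = 42.25): continuation = e^(−0.1)·[0.6753·0.0000 + 0.3247·0.0000] = 0.0000; exercise value = 0.0000 ≤ continuation, so V_uu = 0.0000
Node ud (S = 22.75): continuation = e^(−0.1)·[0.6753·0.0000 + 0.3247·10.0750] = 2.9602; exercise value = 3.2500 > continuation, so V_ud = 3.2500 (exercise)
Node dd (S = 12.25): continuation = e^(−0.1)·[0.6753·10.0750 + 0.3247·17.4250] = 11.2758; exercise value = 13.7500 > continuation, so V_dd = 13.7500 (exercise)
Node u (S = 32.5): continuation = e^(−0.1)·[0.6753·0.0000 + 0.3247·3.2500] = 0.9549; exercise value = 0.0000 ≤ continuation, so V_u = 0.9549
Node d (S = 17.5): continuation = e^(−0.1)·[0.6753·3.2500 + 0.3247·13.7500] = 6.0258; exercise value = 8.5000 > continuation, so V_d = 8.5000 (exercise)
Node 0 (S = 25): continuation = e^(−0.1)·[0.6753·0.9549 + 0.3247·8.5000] = 3.0809; exercise value = 1.0000 ≤ continuation, so V_0 = 3.0809

£3.08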